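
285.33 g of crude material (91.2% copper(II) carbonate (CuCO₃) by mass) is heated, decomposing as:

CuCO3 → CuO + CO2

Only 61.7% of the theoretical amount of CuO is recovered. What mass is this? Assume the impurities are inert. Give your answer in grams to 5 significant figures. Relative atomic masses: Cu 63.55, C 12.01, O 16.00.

103.37 g

Pure CuCO3 available = 285.33 g × 0.912 = 260.221 g.
M(CuCO3) = 63.55 + 12.01 + 3(16.00) = 123.56 g/mol.
M(CuO) = 63.55 + 16.00 = 79.55 g/mol.
n(CuCO3) = 260.221 g / 123.56 g/mol = 2.10603 mol.
From the equation the CuCO3:CuO mole ratio is 1:1, so n(CuO) = 2.10603 × 1/1 = 2.10603 mol.
Mass of CuO = 2.10603 mol × 79.55 g/mol = 167.535 g.
Actual mass collected = 167.535 g × 0.617 = 103.369 g.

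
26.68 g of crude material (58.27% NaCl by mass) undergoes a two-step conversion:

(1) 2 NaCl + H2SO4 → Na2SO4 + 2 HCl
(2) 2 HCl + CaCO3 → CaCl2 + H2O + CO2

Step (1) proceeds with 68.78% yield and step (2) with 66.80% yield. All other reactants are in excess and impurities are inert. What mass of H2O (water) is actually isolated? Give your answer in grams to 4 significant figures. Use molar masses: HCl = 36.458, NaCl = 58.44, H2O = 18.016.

1.101 g

Pure NaCl = 26.68 × 0.5827 = 15.546 g.
n(NaCl) = 15.546 / 58.44 = 0.26602 mol.
Step 1 (NaCl:HCl = 2:2): theoretical n(HCl) = 0.26602 mol; at 68.78% yield, n(HCl) = 0.18297 mol.
Step 2 (HCl:H2O = 2:1): theoretical n(H2O) = 0.091486 mol, so theoretical mass = 0.091486 × 18.016 = 1.6482 g.
At 66.80% yield, actual mass of H2O = 1.6482 × 0.6680 = 1.1010 g.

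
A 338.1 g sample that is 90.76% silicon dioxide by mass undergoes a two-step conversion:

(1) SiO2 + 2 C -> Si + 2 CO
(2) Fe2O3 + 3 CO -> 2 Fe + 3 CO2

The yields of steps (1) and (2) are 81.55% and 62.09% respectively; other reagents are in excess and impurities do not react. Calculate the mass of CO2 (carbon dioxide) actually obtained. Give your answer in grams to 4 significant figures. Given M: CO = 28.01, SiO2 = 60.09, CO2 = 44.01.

227.6 g

Pure SiO2 = 338.1 × 0.9076 = 306.86 g.
n(SiO2) = 306.86 / 60.09 = 5.1067 mol.
Step 1 (SiO2:CO = 1:2): theoretical n(CO) = 10.213 mol; at 81.55% yield, n(CO) = 8.3290 mol.
Step 2 (CO:CO2 = 3:3): theoretical n(CO2) = 8.3290 mol, so theoretical mass = 8.3290 × 44.01 = 366.56 g.
At 62.09% yield, actual mass of CO2 = 366.56 × 0.6209 = 227.60 g.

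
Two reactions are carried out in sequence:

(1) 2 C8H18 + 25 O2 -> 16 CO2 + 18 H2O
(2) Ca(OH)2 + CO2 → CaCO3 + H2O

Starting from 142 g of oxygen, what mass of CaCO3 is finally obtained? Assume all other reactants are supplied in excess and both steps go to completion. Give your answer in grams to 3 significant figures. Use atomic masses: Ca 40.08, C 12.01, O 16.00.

284 g

M(O2) = 2(16.00) = 32.00 g/mol.
M(CaCO3) = 40.08 + 12.01 + 3(16.00) = 100.09 g/mol.
n(O2) = 142.0 / 32.00 = 4.438 mol.
Step 1 gives a 25:16 ratio of O2 to CO2, so n(CO2) = 2.840 mol.
In step 2 the CO2:CaCO3 ratio is 1:1, so n(CaCO3) = 2.840 mol.
Mass of CaCO3 = 2.840 × 100.09 = 284.3 g.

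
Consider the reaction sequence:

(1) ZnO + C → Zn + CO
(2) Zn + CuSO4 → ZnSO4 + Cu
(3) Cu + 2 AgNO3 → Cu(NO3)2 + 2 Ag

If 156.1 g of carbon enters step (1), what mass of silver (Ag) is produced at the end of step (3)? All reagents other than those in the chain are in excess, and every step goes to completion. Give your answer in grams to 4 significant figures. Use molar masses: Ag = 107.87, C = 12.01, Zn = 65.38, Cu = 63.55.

n(C) = 156.1 / 12.01 = 12.998 mol.
Reaction (1): C→Zn ratio 1:1 ⇒ n(Zn) = 12.998 mol.
Reaction (2): Zn→Cu ratio 1:1 ⇒ n(Cu) = 12.998 mol.
Reaction (3): Cu→Ag ratio 1:2 ⇒ n(Ag) = 25.995 mol.
Mass of Ag = 25.995 × 107.87 = 2804.1 g.

2804 g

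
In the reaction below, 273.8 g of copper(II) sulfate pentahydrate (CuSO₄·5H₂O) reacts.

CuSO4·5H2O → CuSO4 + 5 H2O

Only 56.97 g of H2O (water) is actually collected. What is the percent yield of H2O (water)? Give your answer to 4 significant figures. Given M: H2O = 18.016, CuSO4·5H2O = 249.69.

57.67 %

n(CuSO4·5H2O) = 273.80 g / 249.69 g/mol = 1.0966 mol.
From the equation the CuSO4·5H2O:H2O mole ratio is 1:5, so n(H2O) = 1.0966 × 5/1 = 5.4828 mol.
Mass of H2O = 5.4828 mol × 18.016 g/mol = 98.778 g.
This is the theoretical yield. Percent yield = 56.97 g / 98.778 g × 100% = 57.675%.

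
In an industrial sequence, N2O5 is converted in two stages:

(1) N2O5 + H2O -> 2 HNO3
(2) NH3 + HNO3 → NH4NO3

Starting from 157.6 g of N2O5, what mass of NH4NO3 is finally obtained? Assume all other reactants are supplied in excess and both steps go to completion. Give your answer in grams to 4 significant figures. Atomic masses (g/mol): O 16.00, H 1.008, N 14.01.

233.6 g

M(N2O5) = 2(14.01) + 5(16.00) = 108.02 g/mol.
M(NH4NO3) = 2(14.01) + 4(1.008) + 3(16.00) = 80.052 g/mol.
n(N2O5) = 157.60 / 108.02 = 1.4590 mol.
Step 1 gives a 1:2 ratio of N2O5 to HNO3, so n(HNO3) = 2.9180 mol.
In step 2 the HNO3:NH4NO3 ratio is 1:1, so n(NH4NO3) = 2.9180 mol.
Mass of NH4NO3 = 2.9180 × 80.052 = 233.59 g.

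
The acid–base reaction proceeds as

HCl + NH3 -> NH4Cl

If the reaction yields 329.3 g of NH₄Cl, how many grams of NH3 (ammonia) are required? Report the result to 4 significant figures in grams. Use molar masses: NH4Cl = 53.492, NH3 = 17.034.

104.9 g

n(NH4Cl) = 329.30 g / 53.492 g/mol = 6.1561 mol.
From the equation the NH4Cl:NH3 mole ratio is 1:1, so n(NH3) = 6.1561 × 1/1 = 6.1561 mol.
Mass of NH3 = 6.1561 mol × 17.034 g/mol = 104.86 g.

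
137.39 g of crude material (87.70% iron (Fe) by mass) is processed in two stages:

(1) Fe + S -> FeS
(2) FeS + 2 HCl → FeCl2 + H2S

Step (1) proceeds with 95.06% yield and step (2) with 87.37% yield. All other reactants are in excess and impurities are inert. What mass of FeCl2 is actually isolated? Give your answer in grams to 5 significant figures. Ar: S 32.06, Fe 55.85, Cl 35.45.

227.11 g

Pure Fe = 137.39 × 0.8770 = 120.491 g.
M(Fe) = 55.85 g/mol.
M(FeCl2) = 55.85 + 2(35.45) = 126.75 g/mol.
n(Fe) = 120.491 / 55.85 = 2.15740 mol.
Step 1 (Fe:FeS = 1:1): theoretical n(FeS) = 2.15740 mol; at 95.06% yield, n(FeS) = 2.05083 mol.
Step 2 (FeS:FeCl2 = 1:1): theoretical n(FeCl2) = 2.05083 mol, so theoretical mass = 2.05083 × 126.75 = 259.943 g.
At 87.37% yield, actual mass of FeCl2 = 259.943 × 0.8737 = 227.112 g.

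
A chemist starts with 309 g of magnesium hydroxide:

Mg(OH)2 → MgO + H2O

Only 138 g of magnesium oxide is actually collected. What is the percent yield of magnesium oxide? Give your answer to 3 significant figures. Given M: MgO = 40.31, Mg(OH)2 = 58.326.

n(Mg(OH)2) = 309.0 g / 58.326 g/mol = 5.298 mol.
From the equation the Mg(OH)2:MgO mole ratio is 1:1, so n(MgO) = 5.298 × 1/1 = 5.298 mol.
Mass of MgO = 5.298 mol × 40.31 g/mol = 213.6 g.
This is the theoretical yield. Percent yield = 138 g / 213.6 g × 100% = 64.62%.

64.6 %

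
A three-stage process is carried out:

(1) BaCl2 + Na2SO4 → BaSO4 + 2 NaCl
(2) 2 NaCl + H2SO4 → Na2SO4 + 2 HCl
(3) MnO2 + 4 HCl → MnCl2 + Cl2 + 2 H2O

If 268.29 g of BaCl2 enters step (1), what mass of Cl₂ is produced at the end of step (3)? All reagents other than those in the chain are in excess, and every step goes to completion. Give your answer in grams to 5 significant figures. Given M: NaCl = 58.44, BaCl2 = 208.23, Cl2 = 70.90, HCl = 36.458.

n(BaCl2) = 268.29 / 208.23 = 1.28843 mol.
Reaction (1): BaCl2→NaCl ratio 1:2 ⇒ n(NaCl) = 2.57686 mol.
Reaction (2): NaCl→HCl ratio 2:2 ⇒ n(HCl) = 2.57686 mol.
Reaction (3): HCl→Cl2 ratio 4:1 ⇒ n(Cl2) = 0.644216 mol.
Mass of Cl2 = 0.644216 × 70.90 = 45.6749 g.

45.675 g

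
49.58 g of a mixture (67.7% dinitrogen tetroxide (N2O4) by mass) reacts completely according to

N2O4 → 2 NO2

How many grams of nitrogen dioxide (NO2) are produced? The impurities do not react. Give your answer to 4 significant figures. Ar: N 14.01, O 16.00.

Mass of pure N2O4 = 49.58 g × 0.677 = 33.566 g.
M(N2O4) = 2(14.01) + 4(16.00) = 92.02 g/mol.
M(NO2) = 14.01 + 2(16.00) = 46.01 g/mol.
n(N2O4) = 33.566 g / 92.02 g/mol = 0.36476 mol.
From the equation the N2O4:NO2 mole ratio is 1:2, so n(NO2) = 0.36476 × 2/1 = 0.72953 mol.
Mass of NO2 = 0.72953 mol × 46.01 g/mol = 33.566 g.

33.57 g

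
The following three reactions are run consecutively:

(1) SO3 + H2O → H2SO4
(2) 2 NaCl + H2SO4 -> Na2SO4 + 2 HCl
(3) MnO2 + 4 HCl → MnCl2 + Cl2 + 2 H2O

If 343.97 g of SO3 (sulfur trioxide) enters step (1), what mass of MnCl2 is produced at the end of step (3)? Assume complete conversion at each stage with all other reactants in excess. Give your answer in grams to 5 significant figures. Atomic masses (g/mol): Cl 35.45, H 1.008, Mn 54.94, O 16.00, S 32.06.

M(SO3) = 32.06 + 3(16.00) = 80.06 g/mol.
M(MnCl2) = 54.94 + 2(35.45) = 125.84 g/mol.
n(SO3) = 343.97 / 80.06 = 4.29640 mol.
Reaction (1): SO3→H2SO4 ratio 1:1 ⇒ n(H2SO4) = 4.29640 mol.
Reaction (2): H2SO4→HCl ratio 1:2 ⇒ n(HCl) = 8.59281 mol.
Reaction (3): HCl→MnCl2 ratio 4:1 ⇒ n(MnCl2) = 2.14820 mol.
Mass of MnCl2 = 2.14820 × 125.84 = 270.330 g.

270.33 g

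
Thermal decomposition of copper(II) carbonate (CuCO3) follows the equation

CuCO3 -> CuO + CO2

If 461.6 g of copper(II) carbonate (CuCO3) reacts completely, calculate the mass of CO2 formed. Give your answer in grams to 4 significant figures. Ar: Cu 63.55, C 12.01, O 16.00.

M(CuCO3) = 63.55 + 12.01 + 3(16.00) = 123.56 g/mol.
M(CO2) = 12.01 + 2(16.00) = 44.01 g/mol.
n(CuCO3) = 461.60 g / 123.56 g/mol = 3.7358 mol.
From the equation the CuCO3:CO2 mole ratio is 1:1, so n(CO2) = 3.7358 × 1/1 = 3.7358 mol.
Mass of CO2 = 3.7358 mol × 44.01 g/mol = 164.41 g.

164.4 g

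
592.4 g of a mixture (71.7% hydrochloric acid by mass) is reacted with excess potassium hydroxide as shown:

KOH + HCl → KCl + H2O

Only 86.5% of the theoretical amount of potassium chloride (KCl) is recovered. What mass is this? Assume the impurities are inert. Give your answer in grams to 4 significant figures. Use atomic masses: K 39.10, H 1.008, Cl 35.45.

Pure HCl available = 592.4 g × 0.717 = 424.75 g.
M(HCl) = 1.008 + 35.45 = 36.458 g/mol.
M(KCl) = 39.10 + 35.45 = 74.55 g/mol.
n(HCl) = 424.75 g / 36.458 g/mol = 11.650 mol.
From the equation the HCl:KCl mole ratio is 1:1, so n(KCl) = 11.650 × 1/1 = 11.650 mol.
Mass of KCl = 11.650 mol × 74.55 g/mol = 868.54 g.
Actual mass collected = 868.54 g × 0.865 = 751.29 g.

751.3 g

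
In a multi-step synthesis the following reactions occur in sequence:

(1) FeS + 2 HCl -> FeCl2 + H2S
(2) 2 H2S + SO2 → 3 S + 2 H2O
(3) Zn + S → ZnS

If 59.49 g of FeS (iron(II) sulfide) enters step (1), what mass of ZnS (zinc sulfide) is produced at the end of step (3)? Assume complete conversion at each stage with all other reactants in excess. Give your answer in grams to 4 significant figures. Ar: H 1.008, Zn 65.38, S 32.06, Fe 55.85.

M(FeS) = 55.85 + 32.06 = 87.91 g/mol.
M(ZnS) = 65.38 + 32.06 = 97.44 g/mol.
n(FeS) = 59.49 / 87.91 = 0.67671 mol.
Reaction (1): FeS→H2S ratio 1:1 ⇒ n(H2S) = 0.67671 mol.
Reaction (2): H2S→S ratio 2:3 ⇒ n(S) = 1.0151 mol.
Reaction (3): S→ZnS ratio 1:1 ⇒ n(ZnS) = 1.0151 mol.
Mass of ZnS = 1.0151 × 97.44 = 98.909 g.

98.91 g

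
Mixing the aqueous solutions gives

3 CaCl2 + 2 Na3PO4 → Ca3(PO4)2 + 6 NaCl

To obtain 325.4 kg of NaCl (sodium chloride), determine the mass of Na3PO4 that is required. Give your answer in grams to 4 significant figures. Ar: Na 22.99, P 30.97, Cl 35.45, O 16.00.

M(NaCl) = 22.99 + 35.45 = 58.44 g/mol.
M(Na3PO4) = 3(22.99) + 30.97 + 4(16.00) = 163.94 g/mol.
Convert: 325.4 kg = 325400 g.
n(NaCl) = 325400 g / 58.44 g/mol = 5568.1 mol.
From the equation the NaCl:Na3PO4 mole ratio is 6:2, so n(Na3PO4) = 5568.1 × 2/6 = 1856.0 mol.
Mass of Na3PO4 = 1856.0 mol × 163.94 g/mol = 304280 g.

304300 g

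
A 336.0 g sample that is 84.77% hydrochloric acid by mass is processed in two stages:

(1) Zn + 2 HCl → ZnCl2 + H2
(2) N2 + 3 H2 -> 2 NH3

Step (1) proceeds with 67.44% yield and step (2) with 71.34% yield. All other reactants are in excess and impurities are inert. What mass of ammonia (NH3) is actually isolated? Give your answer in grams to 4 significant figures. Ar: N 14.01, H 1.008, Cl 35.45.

Pure HCl = 336.0 × 0.8477 = 284.83 g.
M(HCl) = 1.008 + 35.45 = 36.458 g/mol.
M(NH3) = 14.01 + 3(1.008) = 17.034 g/mol.
n(HCl) = 284.83 / 36.458 = 7.8125 mol.
Step 1 (HCl:H2 = 2:1): theoretical n(H2) = 3.9062 mol; at 67.44% yield, n(H2) = 2.6344 mol.
Step 2 (H2:NH3 = 3:2): theoretical n(NH3) = 1.7562 mol, so theoretical mass = 1.7562 × 17.034 = 29.916 g.
At 71.34% yield, actual mass of NH3 = 29.916 × 0.7134 = 21.342 g.

21.34 g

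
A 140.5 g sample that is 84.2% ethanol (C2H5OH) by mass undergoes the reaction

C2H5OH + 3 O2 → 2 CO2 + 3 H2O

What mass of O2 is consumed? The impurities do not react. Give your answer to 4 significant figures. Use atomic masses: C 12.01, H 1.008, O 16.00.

246.5 g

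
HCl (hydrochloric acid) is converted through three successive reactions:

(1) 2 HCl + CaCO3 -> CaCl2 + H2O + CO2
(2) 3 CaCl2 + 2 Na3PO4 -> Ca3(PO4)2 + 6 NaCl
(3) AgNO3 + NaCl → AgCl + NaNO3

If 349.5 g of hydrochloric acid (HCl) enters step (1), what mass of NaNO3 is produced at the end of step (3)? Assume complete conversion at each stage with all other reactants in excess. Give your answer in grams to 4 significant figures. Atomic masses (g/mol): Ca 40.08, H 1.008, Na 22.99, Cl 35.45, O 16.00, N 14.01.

814.8 g

M(HCl) = 1.008 + 35.45 = 36.458 g/mol.
M(NaNO3) = 22.99 + 14.01 + 3(16.00) = 85.00 g/mol.
n(HCl) = 349.5 / 36.458 = 9.5864 mol.
Reaction (1): HCl→CaCl2 ratio 2:1 ⇒ n(CaCl2) = 4.7932 mol.
Reaction (2): CaCl2→NaCl ratio 3:6 ⇒ n(NaCl) = 9.5864 mol.
Reaction (3): NaCl→NaNO3 ratio 1:1 ⇒ n(NaNO3) = 9.5864 mol.
Mass of NaNO3 = 9.5864 × 85.00 = 814.84 g.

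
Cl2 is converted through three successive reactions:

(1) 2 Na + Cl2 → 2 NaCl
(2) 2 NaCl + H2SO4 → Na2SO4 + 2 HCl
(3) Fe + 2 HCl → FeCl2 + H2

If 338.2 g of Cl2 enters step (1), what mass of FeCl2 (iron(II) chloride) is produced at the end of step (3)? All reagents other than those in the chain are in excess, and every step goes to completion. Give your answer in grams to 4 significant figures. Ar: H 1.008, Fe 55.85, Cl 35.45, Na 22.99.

604.6 g

M(Cl2) = 2(35.45) = 70.90 g/mol.
M(FeCl2) = 55.85 + 2(35.45) = 126.75 g/mol.
n(Cl2) = 338.2 / 70.90 = 4.7701 mol.
Reaction (1): Cl2→NaCl ratio 1:2 ⇒ n(NaCl) = 9.5402 mol.
Reaction (2): NaCl→HCl ratio 2:2 ⇒ n(HCl) = 9.5402 mol.
Reaction (3): HCl→FeCl2 ratio 2:1 ⇒ n(FeCl2) = 4.7701 mol.
Mass of FeCl2 = 4.7701 × 126.75 = 604.61 g.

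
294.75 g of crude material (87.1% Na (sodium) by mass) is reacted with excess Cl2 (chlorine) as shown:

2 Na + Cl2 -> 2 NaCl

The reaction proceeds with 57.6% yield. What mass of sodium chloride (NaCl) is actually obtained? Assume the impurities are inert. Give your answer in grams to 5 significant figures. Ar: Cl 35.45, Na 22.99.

375.89 g

Pure Na available = 294.75 g × 0.871 = 256.727 g.
M(Na) = 22.99 g/mol.
M(NaCl) = 22.99 + 35.45 = 58.44 g/mol.
n(Na) = 256.727 g / 22.99 g/mol = 11.1669 mol.
From the equation the Na:NaCl mole ratio is 2:2, so n(NaCl) = 11.1669 × 2/2 = 11.1669 mol.
Mass of NaCl = 11.1669 mol × 58.44 g/mol = 652.594 g.
Actual mass collected = 652.594 g × 0.576 = 375.894 g.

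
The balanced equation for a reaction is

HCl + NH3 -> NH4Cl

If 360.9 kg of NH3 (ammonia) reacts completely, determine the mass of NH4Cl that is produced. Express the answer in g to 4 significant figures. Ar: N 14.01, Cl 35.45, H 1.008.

1133000 g

M(NH3) = 14.01 + 3(1.008) = 17.034 g/mol.
M(NH4Cl) = 14.01 + 4(1.008) + 35.45 = 53.492 g/mol.
Convert: 360.9 kg = 360900 g.
n(NH3) = 360900 g / 17.034 g/mol = 21187 mol.
From the equation the NH3:NH4Cl mole ratio is 1:1, so n(NH4Cl) = 21187 × 1/1 = 21187 mol.
Mass of NH4Cl = 21187 mol × 53.492 g/mol = 1.1333 × 10^6 g.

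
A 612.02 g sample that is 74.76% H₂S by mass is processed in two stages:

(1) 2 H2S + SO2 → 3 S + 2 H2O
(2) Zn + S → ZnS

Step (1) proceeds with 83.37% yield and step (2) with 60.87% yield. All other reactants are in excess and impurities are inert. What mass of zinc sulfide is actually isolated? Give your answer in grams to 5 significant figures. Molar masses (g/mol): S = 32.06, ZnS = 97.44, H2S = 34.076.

Pure H2S = 612.02 × 0.7476 = 457.546 g.
n(H2S) = 457.546 / 34.076 = 13.4272 mol.
Step 1 (H2S:S = 2:3): theoretical n(S) = 20.1408 mol; at 83.37% yield, n(S) = 16.7914 mol.
Step 2 (S:ZnS = 1:1): theoretical n(ZnS) = 16.7914 mol, so theoretical mass = 16.7914 × 97.44 = 1636.16 g.
At 60.87% yield, actual mass of ZnS = 1636.16 × 0.6087 = 995.928 g.

995.93 g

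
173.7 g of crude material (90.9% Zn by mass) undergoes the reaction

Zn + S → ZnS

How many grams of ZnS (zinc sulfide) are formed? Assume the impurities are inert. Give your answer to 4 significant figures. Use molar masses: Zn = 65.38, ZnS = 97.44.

Mass of pure Zn = 173.7 g × 0.909 = 157.89 g.
n(Zn) = 157.89 g / 65.38 g/mol = 2.4150 mol.
From the equation the Zn:ZnS mole ratio is 1:1, so n(ZnS) = 2.4150 × 1/1 = 2.4150 mol.
Mass of ZnS = 2.4150 mol × 97.44 g/mol = 235.32 g.

235.3 g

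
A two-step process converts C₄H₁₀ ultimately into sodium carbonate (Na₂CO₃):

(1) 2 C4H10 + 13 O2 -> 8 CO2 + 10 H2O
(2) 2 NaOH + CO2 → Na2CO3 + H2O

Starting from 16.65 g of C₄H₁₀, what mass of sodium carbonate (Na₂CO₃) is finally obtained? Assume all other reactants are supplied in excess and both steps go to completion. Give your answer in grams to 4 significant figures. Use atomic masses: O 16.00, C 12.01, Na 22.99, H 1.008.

M(C4H10) = 4(12.01) + 10(1.008) = 58.12 g/mol.
M(Na2CO3) = 2(22.99) + 12.01 + 3(16.00) = 105.99 g/mol.
n(C4H10) = 16.650 / 58.12 = 0.28648 mol.
Step 1 gives a 2:8 ratio of C4H10 to CO2, so n(CO2) = 1.1459 mol.
In step 2 the CO2:Na2CO3 ratio is 1:1, so n(Na2CO3) = 1.1459 mol.
Mass of Na2CO3 = 1.1459 × 105.99 = 121.45 g.

121.5 g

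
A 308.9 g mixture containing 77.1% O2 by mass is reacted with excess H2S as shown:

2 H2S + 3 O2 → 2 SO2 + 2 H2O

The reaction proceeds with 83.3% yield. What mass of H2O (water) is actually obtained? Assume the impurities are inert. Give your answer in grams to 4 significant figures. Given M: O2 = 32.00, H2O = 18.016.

Pure O2 available = 308.9 g × 0.771 = 238.16 g.
n(O2) = 238.16 g / 32.00 g/mol = 7.4426 mol.
From the equation the O2:H2O mole ratio is 3:2, so n(H2O) = 7.4426 × 2/3 = 4.9617 mol.
Mass of H2O = 4.9617 mol × 18.016 g/mol = 89.390 g.
Actual mass collected = 89.390 g × 0.833 = 74.462 g.

74.46 g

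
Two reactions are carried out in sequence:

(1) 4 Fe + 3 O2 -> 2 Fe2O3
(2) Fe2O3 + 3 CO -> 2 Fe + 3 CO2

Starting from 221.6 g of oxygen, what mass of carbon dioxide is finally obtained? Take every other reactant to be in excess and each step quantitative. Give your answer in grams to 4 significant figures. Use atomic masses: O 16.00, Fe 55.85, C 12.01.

M(O2) = 2(16.00) = 32.00 g/mol.
M(CO2) = 12.01 + 2(16.00) = 44.01 g/mol.
n(O2) = 221.60 / 32.00 = 6.9250 mol.
Step 1 gives a 3:2 ratio of O2 to Fe2O3, so n(Fe2O3) = 4.6167 mol.
In step 2 the Fe2O3:CO2 ratio is 1:3, so n(CO2) = 13.850 mol.
Mass of CO2 = 13.850 × 44.01 = 609.54 g.

609.5 g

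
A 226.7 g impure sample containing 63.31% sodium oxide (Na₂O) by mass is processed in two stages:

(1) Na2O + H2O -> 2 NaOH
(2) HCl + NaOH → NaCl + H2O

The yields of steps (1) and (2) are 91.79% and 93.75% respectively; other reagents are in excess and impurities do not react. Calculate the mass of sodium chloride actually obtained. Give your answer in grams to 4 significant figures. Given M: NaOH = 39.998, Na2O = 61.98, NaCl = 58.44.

232.9 g

Pure Na2O = 226.7 × 0.6331 = 143.52 g.
n(Na2O) = 143.52 / 61.98 = 2.3156 mol.
Step 1 (Na2O:NaOH = 1:2): theoretical n(NaOH) = 4.6313 mol; at 91.79% yield, n(NaOH) = 4.2511 mol.
Step 2 (NaOH:NaCl = 1:1): theoretical n(NaCl) = 4.2511 mol, so theoretical mass = 4.2511 × 58.44 = 248.43 g.
At 93.75% yield, actual mass of NaCl = 248.43 × 0.9375 = 232.91 g.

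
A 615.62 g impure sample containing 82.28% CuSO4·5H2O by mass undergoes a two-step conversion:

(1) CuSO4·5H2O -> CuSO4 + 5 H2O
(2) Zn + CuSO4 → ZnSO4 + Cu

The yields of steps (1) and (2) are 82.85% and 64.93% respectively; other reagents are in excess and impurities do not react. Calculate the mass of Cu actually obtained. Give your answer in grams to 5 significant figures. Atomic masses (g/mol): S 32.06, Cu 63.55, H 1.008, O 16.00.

69.352 g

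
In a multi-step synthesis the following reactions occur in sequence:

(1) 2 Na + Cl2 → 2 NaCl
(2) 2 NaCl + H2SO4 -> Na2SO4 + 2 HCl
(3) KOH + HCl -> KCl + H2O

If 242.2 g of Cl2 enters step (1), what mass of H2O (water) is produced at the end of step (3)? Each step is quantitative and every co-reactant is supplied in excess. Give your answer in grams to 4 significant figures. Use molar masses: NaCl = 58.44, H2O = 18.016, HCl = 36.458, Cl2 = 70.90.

n(Cl2) = 242.2 / 70.90 = 3.4161 mol.
Reaction (1): Cl2→NaCl ratio 1:2 ⇒ n(NaCl) = 6.8322 mol.
Reaction (2): NaCl→HCl ratio 2:2 ⇒ n(HCl) = 6.8322 mol.
Reaction (3): HCl→H2O ratio 1:1 ⇒ n(H2O) = 6.8322 mol.
Mass of H2O = 6.8322 × 18.016 = 123.09 g.

123.1 g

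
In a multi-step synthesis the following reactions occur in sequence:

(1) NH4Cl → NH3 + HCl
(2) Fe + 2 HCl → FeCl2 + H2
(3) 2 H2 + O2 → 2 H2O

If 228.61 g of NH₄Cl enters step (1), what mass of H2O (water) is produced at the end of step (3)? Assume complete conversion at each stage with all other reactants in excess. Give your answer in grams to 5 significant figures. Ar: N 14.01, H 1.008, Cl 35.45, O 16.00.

M(NH4Cl) = 14.01 + 4(1.008) + 35.45 = 53.492 g/mol.
M(H2O) = 2(1.008) + 16.00 = 18.016 g/mol.
n(NH4Cl) = 228.61 / 53.492 = 4.27372 mol.
Reaction (1): NH4Cl→HCl ratio 1:1 ⇒ n(HCl) = 4.27372 mol.
Reaction (2): HCl→H2 ratio 2:1 ⇒ n(H2) = 2.13686 mol.
Reaction (3): H2→H2O ratio 2:2 ⇒ n(H2O) = 2.13686 mol.
Mass of H2O = 2.13686 × 18.016 = 38.4977 g.

38.498 g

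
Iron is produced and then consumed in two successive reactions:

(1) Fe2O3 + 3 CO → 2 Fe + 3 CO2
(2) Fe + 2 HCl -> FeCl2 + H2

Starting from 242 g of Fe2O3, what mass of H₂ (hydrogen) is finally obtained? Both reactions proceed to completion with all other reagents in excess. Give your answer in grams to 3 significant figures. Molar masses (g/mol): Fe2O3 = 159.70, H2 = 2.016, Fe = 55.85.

n(Fe2O3) = 242.0 / 159.70 = 1.515 mol.
Step 1 gives a 1:2 ratio of Fe2O3 to Fe, so n(Fe) = 3.031 mol.
In step 2 the Fe:H2 ratio is 1:1, so n(H2) = 3.031 mol.
Mass of H2 = 3.031 × 2.016 = 6.110 g.

6.11 g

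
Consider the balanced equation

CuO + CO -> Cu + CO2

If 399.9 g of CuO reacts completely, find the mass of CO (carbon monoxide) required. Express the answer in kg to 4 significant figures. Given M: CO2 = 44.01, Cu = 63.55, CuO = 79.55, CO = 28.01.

0.1408 kg

n(CuO) = 399.90 g / 79.55 g/mol = 5.0270 mol.
From the equation the CuO:CO mole ratio is 1:1, so n(CO) = 5.0270 × 1/1 = 5.0270 mol.
Mass of CO = 5.0270 mol × 28.01 g/mol = 140.81 g.
Converting to kg: 140.81 g = 0.1408 kg.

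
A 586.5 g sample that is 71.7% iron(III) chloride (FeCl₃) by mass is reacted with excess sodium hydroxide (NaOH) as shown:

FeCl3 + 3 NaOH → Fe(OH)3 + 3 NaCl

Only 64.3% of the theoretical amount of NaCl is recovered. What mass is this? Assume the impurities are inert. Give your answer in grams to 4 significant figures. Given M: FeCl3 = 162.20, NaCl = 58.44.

Pure FeCl3 available = 586.5 g × 0.717 = 420.52 g.
n(FeCl3) = 420.52 g / 162.20 g/mol = 2.5926 mol.
From the equation the FeCl3:NaCl mole ratio is 1:3, so n(NaCl) = 2.5926 × 3/1 = 7.7778 mol.
Mass of NaCl = 7.7778 mol × 58.44 g/mol = 454.54 g.
Actual mass collected = 454.54 g × 0.643 = 292.27 g.

292.3 g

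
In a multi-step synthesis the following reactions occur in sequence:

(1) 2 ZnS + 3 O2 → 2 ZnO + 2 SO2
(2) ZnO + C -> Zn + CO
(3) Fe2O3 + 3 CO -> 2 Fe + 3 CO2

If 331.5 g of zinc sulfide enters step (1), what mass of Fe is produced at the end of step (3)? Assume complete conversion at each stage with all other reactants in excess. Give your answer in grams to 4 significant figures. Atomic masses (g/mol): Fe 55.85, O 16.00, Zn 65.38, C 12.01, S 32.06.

M(ZnS) = 65.38 + 32.06 = 97.44 g/mol.
M(Fe) = 55.85 g/mol.
n(ZnS) = 331.5 / 97.44 = 3.4021 mol.
Reaction (1): ZnS→ZnO ratio 2:2 ⇒ n(ZnO) = 3.4021 mol.
Reaction (2): ZnO→CO ratio 1:1 ⇒ n(CO) = 3.4021 mol.
Reaction (3): CO→Fe ratio 3:2 ⇒ n(Fe) = 2.2681 mol.
Mass of Fe = 2.2681 × 55.85 = 126.67 g.

126.7 g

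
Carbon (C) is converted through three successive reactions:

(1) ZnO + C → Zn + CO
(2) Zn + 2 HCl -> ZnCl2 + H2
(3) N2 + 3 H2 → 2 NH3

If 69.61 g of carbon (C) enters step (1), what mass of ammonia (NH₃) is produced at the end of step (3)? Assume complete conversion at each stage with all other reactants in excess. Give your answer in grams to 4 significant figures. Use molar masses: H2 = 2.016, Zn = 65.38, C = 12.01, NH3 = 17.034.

65.82 g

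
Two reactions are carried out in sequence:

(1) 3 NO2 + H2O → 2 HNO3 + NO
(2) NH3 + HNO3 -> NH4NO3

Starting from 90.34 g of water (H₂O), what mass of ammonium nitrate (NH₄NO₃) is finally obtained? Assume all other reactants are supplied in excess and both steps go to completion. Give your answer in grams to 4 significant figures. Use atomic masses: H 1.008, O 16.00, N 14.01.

M(H2O) = 2(1.008) + 16.00 = 18.016 g/mol.
M(NH4NO3) = 2(14.01) + 4(1.008) + 3(16.00) = 80.052 g/mol.
n(H2O) = 90.340 / 18.016 = 5.0144 mol.
Step 1 gives a 1:2 ratio of H2O to HNO3, so n(HNO3) = 10.029 mol.
In step 2 the HNO3:NH4NO3 ratio is 1:1, so n(NH4NO3) = 10.029 mol.
Mass of NH4NO3 = 10.029 × 80.052 = 802.83 g.

802.8 g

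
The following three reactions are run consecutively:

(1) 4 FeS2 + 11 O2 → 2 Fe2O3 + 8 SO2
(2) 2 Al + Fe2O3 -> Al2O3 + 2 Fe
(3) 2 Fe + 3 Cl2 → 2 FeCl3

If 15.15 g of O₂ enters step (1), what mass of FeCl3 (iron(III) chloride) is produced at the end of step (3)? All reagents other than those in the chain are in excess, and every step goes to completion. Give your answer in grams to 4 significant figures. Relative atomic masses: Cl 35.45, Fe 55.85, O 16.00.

27.92 g

M(O2) = 2(16.00) = 32.00 g/mol.
M(FeCl3) = 55.85 + 3(35.45) = 162.20 g/mol.
n(O2) = 15.15 / 32.00 = 0.47344 mol.
Reaction (1): O2→Fe2O3 ratio 11:2 ⇒ n(Fe2O3) = 0.086080 mol.
Reaction (2): Fe2O3→Fe ratio 1:2 ⇒ n(Fe) = 0.17216 mol.
Reaction (3): Fe→FeCl3 ratio 2:2 ⇒ n(FeCl3) = 0.17216 mol.
Mass of FeCl3 = 0.17216 × 162.20 = 27.924 g.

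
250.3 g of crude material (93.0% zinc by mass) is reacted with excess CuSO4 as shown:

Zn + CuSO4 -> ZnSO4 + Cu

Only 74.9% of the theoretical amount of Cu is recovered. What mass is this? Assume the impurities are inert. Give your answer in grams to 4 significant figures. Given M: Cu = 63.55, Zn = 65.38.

Pure Zn available = 250.3 g × 0.930 = 232.78 g.
n(Zn) = 232.78 g / 65.38 g/mol = 3.5604 mol.
From the equation the Zn:Cu mole ratio is 1:1, so n(Cu) = 3.5604 × 1/1 = 3.5604 mol.
Mass of Cu = 3.5604 mol × 63.55 g/mol = 226.26 g.
Actual mass collected = 226.26 g × 0.749 = 169.47 g.

169.5 g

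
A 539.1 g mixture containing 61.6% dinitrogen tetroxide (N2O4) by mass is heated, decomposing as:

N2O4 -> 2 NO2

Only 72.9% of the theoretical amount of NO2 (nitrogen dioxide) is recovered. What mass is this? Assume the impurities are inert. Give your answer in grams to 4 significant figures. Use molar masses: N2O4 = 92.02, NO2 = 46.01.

242.1 g

Pure N2O4 available = 539.1 g × 0.616 = 332.09 g.
n(N2O4) = 332.09 g / 92.02 g/mol = 3.6088 mol.
From the equation the N2O4:NO2 mole ratio is 1:2, so n(NO2) = 3.6088 × 2/1 = 7.2177 mol.
Mass of NO2 = 7.2177 mol × 46.01 g/mol = 332.09 g.
Actual mass collected = 332.09 g × 0.729 = 242.09 g.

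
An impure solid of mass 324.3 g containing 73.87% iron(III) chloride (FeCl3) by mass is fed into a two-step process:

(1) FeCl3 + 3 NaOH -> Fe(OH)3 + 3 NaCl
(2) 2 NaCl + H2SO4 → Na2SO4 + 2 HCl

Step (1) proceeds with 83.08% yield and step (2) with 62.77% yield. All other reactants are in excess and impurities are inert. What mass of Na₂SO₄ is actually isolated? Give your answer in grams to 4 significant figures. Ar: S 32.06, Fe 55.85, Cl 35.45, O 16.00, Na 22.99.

164.1 g

Pure FeCl3 = 324.3 × 0.7387 = 239.56 g.
M(FeCl3) = 55.85 + 3(35.45) = 162.20 g/mol.
M(Na2SO4) = 2(22.99) + 32.06 + 4(16.00) = 142.04 g/mol.
n(FeCl3) = 239.56 / 162.20 = 1.4769 mol.
Step 1 (FeCl3:NaCl = 1:3): theoretical n(NaCl) = 4.4308 mol; at 83.08% yield, n(NaCl) = 3.6811 mol.
Step 2 (NaCl:Na2SO4 = 2:1): theoretical n(Na2SO4) = 1.8406 mol, so theoretical mass = 1.8406 × 142.04 = 261.43 g.
At 62.77% yield, actual mass of Na2SO4 = 261.43 × 0.6277 = 164.10 g.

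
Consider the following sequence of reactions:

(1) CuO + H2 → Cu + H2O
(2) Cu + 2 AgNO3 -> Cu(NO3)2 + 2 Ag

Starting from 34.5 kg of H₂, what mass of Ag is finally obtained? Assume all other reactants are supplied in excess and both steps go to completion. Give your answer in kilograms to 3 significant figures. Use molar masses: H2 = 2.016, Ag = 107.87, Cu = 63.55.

34.5 kg = 34500 g.
n(H2) = 34500 / 2.016 = 17110 mol.
Step 1 gives a 1:1 ratio of H2 to Cu, so n(Cu) = 17110 mol.
In step 2 the Cu:Ag ratio is 1:2, so n(Ag) = 34230 mol.
Mass of Ag = 34230 × 107.87 = 3.692 × 10^6 g = 3690 kg.

3690 kg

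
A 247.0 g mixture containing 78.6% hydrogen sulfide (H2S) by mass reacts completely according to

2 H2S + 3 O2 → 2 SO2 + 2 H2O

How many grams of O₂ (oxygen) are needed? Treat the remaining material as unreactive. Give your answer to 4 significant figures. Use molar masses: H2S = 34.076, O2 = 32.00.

273.5 g

Mass of pure H2S = 247.0 g × 0.786 = 194.14 g.
n(H2S) = 194.14 g / 34.076 g/mol = 5.6973 mol.
From the equation the H2S:O2 mole ratio is 2:3, so n(O2) = 5.6973 × 3/2 = 8.5460 mol.
Mass of O2 = 8.5460 mol × 32.00 g/mol = 273.47 g.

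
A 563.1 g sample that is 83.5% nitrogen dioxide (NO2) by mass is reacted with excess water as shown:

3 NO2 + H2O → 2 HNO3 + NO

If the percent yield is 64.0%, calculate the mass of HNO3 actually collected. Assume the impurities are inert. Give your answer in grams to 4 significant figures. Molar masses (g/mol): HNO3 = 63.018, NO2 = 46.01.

Pure NO2 available = 563.1 g × 0.835 = 470.19 g.
n(NO2) = 470.19 g / 46.01 g/mol = 10.219 mol.
From the equation the NO2:HNO3 mole ratio is 3:2, so n(HNO3) = 10.219 × 2/3 = 6.8128 mol.
Mass of HNO3 = 6.8128 mol × 63.018 g/mol = 429.33 g.
Actual mass collected = 429.33 g × 0.640 = 274.77 g.

274.8 g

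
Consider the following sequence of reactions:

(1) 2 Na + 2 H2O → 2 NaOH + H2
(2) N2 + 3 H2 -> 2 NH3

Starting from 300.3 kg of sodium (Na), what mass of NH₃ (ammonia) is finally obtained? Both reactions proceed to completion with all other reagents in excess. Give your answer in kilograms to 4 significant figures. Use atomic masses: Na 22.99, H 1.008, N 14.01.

74.17 kg

M(Na) = 22.99 g/mol.
M(NH3) = 14.01 + 3(1.008) = 17.034 g/mol.
300.3 kg = 300300 g.
n(Na) = 300300 / 22.99 = 13062 mol.
Step 1 gives a 2:1 ratio of Na to H2, so n(H2) = 6531.1 mol.
In step 2 the H2:NH3 ratio is 3:2, so n(NH3) = 4354.1 mol.
Mass of NH3 = 4354.1 × 17.034 = 74167 g = 74.17 kg.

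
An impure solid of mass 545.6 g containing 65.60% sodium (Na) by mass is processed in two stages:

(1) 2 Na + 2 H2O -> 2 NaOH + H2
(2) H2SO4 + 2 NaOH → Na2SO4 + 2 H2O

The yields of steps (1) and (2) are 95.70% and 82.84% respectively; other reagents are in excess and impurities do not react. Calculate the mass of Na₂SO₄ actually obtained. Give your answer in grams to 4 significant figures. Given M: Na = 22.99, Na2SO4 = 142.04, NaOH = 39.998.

Pure Na = 545.6 × 0.6560 = 357.91 g.
n(Na) = 357.91 / 22.99 = 15.568 mol.
Step 1 (Na:NaOH = 2:2): theoretical n(NaOH) = 15.568 mol; at 95.70% yield, n(NaOH) = 14.899 mol.
Step 2 (NaOH:Na2SO4 = 2:1): theoretical n(Na2SO4) = 7.4494 mol, so theoretical mass = 7.4494 × 142.04 = 1058.1 g.
At 82.84% yield, actual mass of Na2SO4 = 1058.1 × 0.8284 = 876.54 g.

876.5 g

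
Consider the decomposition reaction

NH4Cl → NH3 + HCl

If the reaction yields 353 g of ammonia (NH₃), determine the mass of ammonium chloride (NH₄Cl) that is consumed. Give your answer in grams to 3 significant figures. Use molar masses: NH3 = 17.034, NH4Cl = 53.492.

n(NH3) = 353.0 g / 17.034 g/mol = 20.72 mol.
From the equation the NH3:NH4Cl mole ratio is 1:1, so n(NH4Cl) = 20.72 × 1/1 = 20.72 mol.
Mass of NH4Cl = 20.72 mol × 53.492 g/mol = 1109 g.

1110 g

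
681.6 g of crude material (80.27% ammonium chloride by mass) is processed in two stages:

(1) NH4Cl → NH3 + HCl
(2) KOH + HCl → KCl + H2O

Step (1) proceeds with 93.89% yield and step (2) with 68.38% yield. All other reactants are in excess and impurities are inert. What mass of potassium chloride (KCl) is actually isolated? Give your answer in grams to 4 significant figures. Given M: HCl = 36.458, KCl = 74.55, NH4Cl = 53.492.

489.5 g

Pure NH4Cl = 681.6 × 0.8027 = 547.12 g.
n(NH4Cl) = 547.12 / 53.492 = 10.228 mol.
Step 1 (NH4Cl:HCl = 1:1): theoretical n(HCl) = 10.228 mol; at 93.89% yield, n(HCl) = 9.6031 mol.
Step 2 (HCl:KCl = 1:1): theoretical n(KCl) = 9.6031 mol, so theoretical mass = 9.6031 × 74.55 = 715.91 g.
At 68.38% yield, actual mass of KCl = 715.91 × 0.6838 = 489.54 g.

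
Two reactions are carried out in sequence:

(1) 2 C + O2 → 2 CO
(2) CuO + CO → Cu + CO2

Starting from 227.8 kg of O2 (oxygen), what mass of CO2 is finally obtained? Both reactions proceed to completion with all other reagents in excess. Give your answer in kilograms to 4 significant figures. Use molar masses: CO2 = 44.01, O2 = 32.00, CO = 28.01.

626.6 kg

227.8 kg = 227800 g.
n(O2) = 227800 / 32.00 = 7118.8 mol.
Step 1 gives a 1:2 ratio of O2 to CO, so n(CO) = 14238 mol.
In step 2 the CO:CO2 ratio is 1:1, so n(CO2) = 14238 mol.
Mass of CO2 = 14238 × 44.01 = 626590 g = 626.6 kg.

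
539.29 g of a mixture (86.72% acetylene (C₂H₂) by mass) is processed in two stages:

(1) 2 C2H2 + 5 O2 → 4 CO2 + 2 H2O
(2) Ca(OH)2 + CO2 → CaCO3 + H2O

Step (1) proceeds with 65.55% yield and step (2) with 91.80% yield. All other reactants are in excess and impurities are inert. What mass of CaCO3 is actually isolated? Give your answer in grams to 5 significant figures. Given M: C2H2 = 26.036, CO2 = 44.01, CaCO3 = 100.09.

2163.7 g

Pure C2H2 = 539.29 × 0.8672 = 467.672 g.
n(C2H2) = 467.672 / 26.036 = 17.9625 mol.
Step 1 (C2H2:CO2 = 2:4): theoretical n(CO2) = 35.9250 mol; at 65.55% yield, n(CO2) = 23.5489 mol.
Step 2 (CO2:CaCO3 = 1:1): theoretical n(CaCO3) = 23.5489 mol, so theoretical mass = 23.5489 × 100.09 = 2357.01 g.
At 91.80% yield, actual mass of CaCO3 = 2357.01 × 0.9180 = 2163.73 g.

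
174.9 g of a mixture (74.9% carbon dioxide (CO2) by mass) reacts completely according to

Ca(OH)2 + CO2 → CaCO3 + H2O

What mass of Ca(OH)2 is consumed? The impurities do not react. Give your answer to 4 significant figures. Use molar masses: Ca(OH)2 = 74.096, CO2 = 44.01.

Mass of pure CO2 = 174.9 g × 0.749 = 131.00 g.
n(CO2) = 131.00 g / 44.01 g/mol = 2.9766 mol.
From the equation the CO2:Ca(OH)2 mole ratio is 1:1, so n(Ca(OH)2) = 2.9766 × 1/1 = 2.9766 mol.
Mass of Ca(OH)2 = 2.9766 mol × 74.096 g/mol = 220.55 g.

220.6 g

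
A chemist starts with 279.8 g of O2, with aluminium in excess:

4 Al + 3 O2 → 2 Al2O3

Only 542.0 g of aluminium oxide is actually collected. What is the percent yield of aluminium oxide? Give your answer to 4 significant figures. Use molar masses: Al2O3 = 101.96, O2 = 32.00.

91.19 %

n(O2) = 279.80 g / 32.00 g/mol = 8.7438 mol.
From the equation the O2:Al2O3 mole ratio is 3:2, so n(Al2O3) = 8.7438 × 2/3 = 5.8292 mol.
Mass of Al2O3 = 5.8292 mol × 101.96 g/mol = 594.34 g.
This is the theoretical yield. Percent yield = 542.0 g / 594.34 g × 100% = 91.193%.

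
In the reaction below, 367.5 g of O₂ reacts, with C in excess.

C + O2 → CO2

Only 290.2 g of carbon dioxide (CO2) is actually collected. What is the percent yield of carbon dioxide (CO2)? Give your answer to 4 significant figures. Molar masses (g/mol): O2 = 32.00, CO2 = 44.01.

57.42 %

n(O2) = 367.50 g / 32.00 g/mol = 11.484 mol.
From the equation the O2:CO2 mole ratio is 1:1, so n(CO2) = 11.484 × 1/1 = 11.484 mol.
Mass of CO2 = 11.484 mol × 44.01 g/mol = 505.43 g.
This is the theoretical yield. Percent yield = 290.2 g / 505.43 g × 100% = 57.417%.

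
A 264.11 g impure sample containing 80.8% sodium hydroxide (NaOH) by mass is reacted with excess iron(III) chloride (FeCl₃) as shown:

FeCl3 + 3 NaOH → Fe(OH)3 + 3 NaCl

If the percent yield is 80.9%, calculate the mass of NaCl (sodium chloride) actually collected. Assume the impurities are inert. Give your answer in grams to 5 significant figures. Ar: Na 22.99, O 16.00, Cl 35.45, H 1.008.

Pure NaOH available = 264.11 g × 0.808 = 213.401 g.
M(NaOH) = 22.99 + 16.00 + 1.008 = 39.998 g/mol.
M(NaCl) = 22.99 + 35.45 = 58.44 g/mol.
n(NaOH) = 213.401 g / 39.998 g/mol = 5.33529 mol.
From the equation the NaOH:NaCl mole ratio is 3:3, so n(NaCl) = 5.33529 × 3/3 = 5.33529 mol.
Mass of NaCl = 5.33529 mol × 58.44 g/mol = 311.794 g.
Actual mass collected = 311.794 g × 0.809 = 252.242 g.

252.24 g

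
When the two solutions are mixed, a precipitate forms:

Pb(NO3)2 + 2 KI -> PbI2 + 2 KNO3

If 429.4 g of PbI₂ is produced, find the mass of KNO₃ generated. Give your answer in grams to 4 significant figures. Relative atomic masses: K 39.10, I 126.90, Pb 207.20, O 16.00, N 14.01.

M(PbI2) = 207.20 + 2(126.90) = 461.00 g/mol.
M(KNO3) = 39.10 + 14.01 + 3(16.00) = 101.11 g/mol.
n(PbI2) = 429.40 g / 461.00 g/mol = 0.93145 mol.
From the equation the PbI2:KNO3 mole ratio is 1:2, so n(KNO3) = 0.93145 × 2/1 = 1.8629 mol.
Mass of KNO3 = 1.8629 mol × 101.11 g/mol = 188.36 g.

188.4 g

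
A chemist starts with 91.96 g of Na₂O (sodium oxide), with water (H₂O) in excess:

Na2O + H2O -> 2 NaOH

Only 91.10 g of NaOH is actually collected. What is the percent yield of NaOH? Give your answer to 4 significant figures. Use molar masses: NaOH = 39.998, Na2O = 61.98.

76.75 %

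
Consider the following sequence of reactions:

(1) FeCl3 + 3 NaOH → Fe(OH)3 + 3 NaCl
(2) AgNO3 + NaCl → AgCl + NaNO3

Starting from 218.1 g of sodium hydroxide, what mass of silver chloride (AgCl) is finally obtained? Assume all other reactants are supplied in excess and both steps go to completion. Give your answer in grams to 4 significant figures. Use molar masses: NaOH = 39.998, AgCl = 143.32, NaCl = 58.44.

n(NaOH) = 218.10 / 39.998 = 5.4528 mol.
Step 1 gives a 3:3 ratio of NaOH to NaCl, so n(NaCl) = 5.4528 mol.
In step 2 the NaCl:AgCl ratio is 1:1, so n(AgCl) = 5.4528 mol.
Mass of AgCl = 5.4528 × 143.32 = 781.49 g.

781.5 g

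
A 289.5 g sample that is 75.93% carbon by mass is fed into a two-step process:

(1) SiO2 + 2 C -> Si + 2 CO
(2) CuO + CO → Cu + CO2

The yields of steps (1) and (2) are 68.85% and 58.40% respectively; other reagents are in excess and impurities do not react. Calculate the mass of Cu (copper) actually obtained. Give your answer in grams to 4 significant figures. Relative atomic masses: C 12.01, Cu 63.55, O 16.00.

467.7 g

Pure C = 289.5 × 0.7593 = 219.82 g.
M(C) = 12.01 g/mol.
M(Cu) = 63.55 g/mol.
n(C) = 219.82 / 12.01 = 18.303 mol.
Step 1 (C:CO = 2:2): theoretical n(CO) = 18.303 mol; at 68.85% yield, n(CO) = 12.602 mol.
Step 2 (CO:Cu = 1:1): theoretical n(Cu) = 12.602 mol, so theoretical mass = 12.602 × 63.55 = 800.83 g.
At 58.40% yield, actual mass of Cu = 800.83 × 0.5840 = 467.68 g.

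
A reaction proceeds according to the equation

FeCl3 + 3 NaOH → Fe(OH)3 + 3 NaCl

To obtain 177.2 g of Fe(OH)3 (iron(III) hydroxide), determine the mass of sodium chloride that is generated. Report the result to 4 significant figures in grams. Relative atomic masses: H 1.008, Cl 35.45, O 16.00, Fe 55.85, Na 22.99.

M(Fe(OH)3) = 55.85 + 3(16.00) + 3(1.008) = 106.874 g/mol.
M(NaCl) = 22.99 + 35.45 = 58.44 g/mol.
n(Fe(OH)3) = 177.20 g / 106.874 g/mol = 1.6580 mol.
From the equation the Fe(OH)3:NaCl mole ratio is 1:3, so n(NaCl) = 1.6580 × 3/1 = 4.9741 mol.
Mass of NaCl = 4.9741 mol × 58.44 g/mol = 290.69 g.

290.7 g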